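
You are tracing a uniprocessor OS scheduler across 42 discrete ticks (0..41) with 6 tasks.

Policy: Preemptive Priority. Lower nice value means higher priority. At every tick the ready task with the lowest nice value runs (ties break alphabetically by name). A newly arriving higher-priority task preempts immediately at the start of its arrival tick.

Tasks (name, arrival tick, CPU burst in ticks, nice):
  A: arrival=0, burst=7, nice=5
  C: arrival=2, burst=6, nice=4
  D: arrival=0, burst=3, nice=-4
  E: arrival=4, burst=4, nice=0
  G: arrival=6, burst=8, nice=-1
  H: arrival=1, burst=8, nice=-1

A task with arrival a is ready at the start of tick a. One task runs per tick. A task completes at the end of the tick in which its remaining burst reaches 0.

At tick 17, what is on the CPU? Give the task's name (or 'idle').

running at tick 17 = H

t=0: ready={A,D} → run D
t=1: ready={A,D,H} → run D
t=2: ready={A,C,D,H} → run D
t=3: ready={A,C,H} → run H
t=4: ready={A,C,E,H} → run H
t=5: ready={A,C,E,H} → run H
t=6: ready={A,C,E,G,H} → run G
t=7: ready={A,C,E,G,H} → run G
t=8: ready={A,C,E,G,H} → run G
t=9: ready={A,C,E,G,H} → run G
t=10: ready={A,C,E,G,H} → run G
t=11: ready={A,C,E,G,H} → run G
t=12: ready={A,C,E,G,H} → run G
t=13: ready={A,C,E,G,H} → run G
t=14: ready={A,C,E,H} → run H
t=15: ready={A,C,E,H} → run H
t=16: ready={A,C,E,H} → run H
t=17: ready={A,C,E,H} → run H
t=18: ready={A,C,E,H} → run H
t=19: ready={A,C,E} → run E
t=20: ready={A,C,E} → run E
t=21: ready={A,C,E} → run E
t=22: ready={A,C,E} → run E
t=23: ready={A,C} → run C
t=24: ready={A,C} → run C
t=25: ready={A,C} → run C
t=26: ready={A,C} → run C
t=27: ready={A,C} → run C
t=28: ready={A,C} → run C
t=29: ready={A} → run A
t=30: ready={A} → run A
t=31: ready={A} → run A
t=32: ready={A} → run A
t=33: ready={A} → run A
t=34: ready={A} → run A
t=35: ready={A} → run A
t=36: (idle)
t=37: (idle)
t=38: (idle)
t=39: (idle)
t=40: (idle)
t=41: (idle)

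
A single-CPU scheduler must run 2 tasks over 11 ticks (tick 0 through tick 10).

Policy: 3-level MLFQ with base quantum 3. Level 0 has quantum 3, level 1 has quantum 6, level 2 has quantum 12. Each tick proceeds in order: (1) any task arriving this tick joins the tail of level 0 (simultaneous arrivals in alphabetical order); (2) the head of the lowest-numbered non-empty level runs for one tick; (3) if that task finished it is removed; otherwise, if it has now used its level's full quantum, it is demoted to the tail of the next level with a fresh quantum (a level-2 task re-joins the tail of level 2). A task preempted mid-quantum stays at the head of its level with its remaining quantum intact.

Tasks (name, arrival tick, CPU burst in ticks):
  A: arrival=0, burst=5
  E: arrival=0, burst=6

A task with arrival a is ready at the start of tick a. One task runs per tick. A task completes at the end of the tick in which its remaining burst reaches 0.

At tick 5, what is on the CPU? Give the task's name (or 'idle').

t=0: L0/L1/L2 = AE/-/- → run A
t=1: L0/L1/L2 = AE/-/- → run A
t=2: L0/L1/L2 = AE/-/- → run A
t=3: L0/L1/L2 = E/A/- → run E
t=4: L0/L1/L2 = E/A/- → run E
t=5: L0/L1/L2 = E/A/- → run E
t=6: L0/L1/L2 = -/AE/- → run A
t=7: L0/L1/L2 = -/AE/- → run A
t=8: L0/L1/L2 = -/E/- → run E
t=9: L0/L1/L2 = -/E/- → run E
t=10: L0/L1/L2 = -/E/- → run E

running at tick 5 = E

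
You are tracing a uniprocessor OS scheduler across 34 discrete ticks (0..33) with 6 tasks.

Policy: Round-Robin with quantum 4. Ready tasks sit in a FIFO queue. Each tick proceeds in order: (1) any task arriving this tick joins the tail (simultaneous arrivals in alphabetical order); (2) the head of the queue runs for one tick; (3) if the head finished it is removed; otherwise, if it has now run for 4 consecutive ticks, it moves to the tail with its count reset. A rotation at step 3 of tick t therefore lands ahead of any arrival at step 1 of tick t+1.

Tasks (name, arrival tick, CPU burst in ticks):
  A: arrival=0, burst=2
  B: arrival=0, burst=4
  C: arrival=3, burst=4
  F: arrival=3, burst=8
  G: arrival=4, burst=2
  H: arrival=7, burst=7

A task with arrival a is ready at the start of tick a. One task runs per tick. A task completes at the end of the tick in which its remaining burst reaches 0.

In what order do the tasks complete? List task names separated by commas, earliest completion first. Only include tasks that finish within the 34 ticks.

t=0: queue=[A,B] q_used=0 → run A
t=1: queue=[A,B] q_used=1 → run A
t=2: queue=[B] q_used=0 → run B
t=3: queue=[B,C,F] q_used=1 → run B
t=4: queue=[B,C,F,G] q_used=2 → run B
t=5: queue=[B,C,F,G] q_used=3 → run B
t=6: queue=[C,F,G] q_used=0 → run C
t=7: queue=[C,F,G,H] q_used=1 → run C
t=8: queue=[C,F,G,H] q_used=2 → run C
t=9: queue=[C,F,G,H] q_used=3 → run C
t=10: queue=[F,G,H] q_used=0 → run F
t=11: queue=[F,G,H] q_used=1 → run F
t=12: queue=[F,G,H] q_used=2 → run F
t=13: queue=[F,G,H] q_used=3 → run F
t=14: queue=[G,H,F] q_used=0 → run G
t=15: queue=[G,H,F] q_used=1 → run G
t=16: queue=[H,F] q_used=0 → run H
t=17: queue=[H,F] q_used=1 → run H
t=18: queue=[H,F] q_used=2 → run H
t=19: queue=[H,F] q_used=3 → run H
t=20: queue=[F,H] q_used=0 → run F
t=21: queue=[F,H] q_used=1 → run F
t=22: queue=[F,H] q_used=2 → run F
t=23: queue=[F,H] q_used=3 → run F
t=24: queue=[H] q_used=0 → run H
t=25: queue=[H] q_used=1 → run H
t=26: queue=[H] q_used=2 → run H
t=27: (idle)
t=28: (idle)
t=29: (idle)
t=30: (idle)
t=31: (idle)
t=32: (idle)
t=33: (idle)

completion order = A, B, C, G, F, H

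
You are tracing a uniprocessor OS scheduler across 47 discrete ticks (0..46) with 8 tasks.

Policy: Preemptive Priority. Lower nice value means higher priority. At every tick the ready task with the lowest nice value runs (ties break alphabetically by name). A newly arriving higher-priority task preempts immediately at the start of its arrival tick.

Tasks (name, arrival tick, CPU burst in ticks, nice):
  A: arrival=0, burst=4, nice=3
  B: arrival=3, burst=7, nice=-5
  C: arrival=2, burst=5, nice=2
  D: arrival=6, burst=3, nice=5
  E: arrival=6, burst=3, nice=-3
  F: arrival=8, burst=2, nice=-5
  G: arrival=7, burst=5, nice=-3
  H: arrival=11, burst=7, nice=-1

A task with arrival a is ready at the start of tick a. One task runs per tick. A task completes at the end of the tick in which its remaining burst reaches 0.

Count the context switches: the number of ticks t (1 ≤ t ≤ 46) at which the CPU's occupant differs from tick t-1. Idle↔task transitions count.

context switches = 10

t=0: ready={A} → run A
t=1: ready={A} → run A
t=2: ready={A,C} → run C
t=3: ready={A,B,C} → run B
t=4: ready={A,B,C} → run B
t=5: ready={A,B,C} → run B
t=6: ready={A,B,C,D,E} → run B
t=7: ready={A,B,C,D,E,G} → run B
t=8: ready={A,B,C,D,E,F,G} → run B
t=9: ready={A,B,C,D,E,F,G} → run B
t=10: ready={A,C,D,E,F,G} → run F
t=11: ready={A,C,D,E,F,G,H} → run F
t=12: ready={A,C,D,E,G,H} → run E
t=13: ready={A,C,D,E,G,H} → run E
t=14: ready={A,C,D,E,G,H} → run E
t=15: ready={A,C,D,G,H} → run G
t=16: ready={A,C,D,G,H} → run G
t=17: ready={A,C,D,G,H} → run G
t=18: ready={A,C,D,G,H} → run G
t=19: ready={A,C,D,G,H} → run G
t=20: ready={A,C,D,H} → run H
t=21: ready={A,C,D,H} → run H
t=22: ready={A,C,D,H} → run H
t=23: ready={A,C,D,H} → run H
t=24: ready={A,C,D,H} → run H
t=25: ready={A,C,D,H} → run H
t=26: ready={A,C,D,H} → run H
t=27: ready={A,C,D} → run C
t=28: ready={A,C,D} → run C
t=29: ready={A,C,D} → run C
t=30: ready={A,C,D} → run C
t=31: ready={A,D} → run A
t=32: ready={A,D} → run A
t=33: ready={D} → run D
t=34: ready={D} → run D
t=35: ready={D} → run D
t=36: (idle)
t=37: (idle)
t=38: (idle)
t=39: (idle)
t=40: (idle)
t=41: (idle)
t=42: (idle)
t=43: (idle)
t=44: (idle)
t=45: (idle)
t=46: (idle)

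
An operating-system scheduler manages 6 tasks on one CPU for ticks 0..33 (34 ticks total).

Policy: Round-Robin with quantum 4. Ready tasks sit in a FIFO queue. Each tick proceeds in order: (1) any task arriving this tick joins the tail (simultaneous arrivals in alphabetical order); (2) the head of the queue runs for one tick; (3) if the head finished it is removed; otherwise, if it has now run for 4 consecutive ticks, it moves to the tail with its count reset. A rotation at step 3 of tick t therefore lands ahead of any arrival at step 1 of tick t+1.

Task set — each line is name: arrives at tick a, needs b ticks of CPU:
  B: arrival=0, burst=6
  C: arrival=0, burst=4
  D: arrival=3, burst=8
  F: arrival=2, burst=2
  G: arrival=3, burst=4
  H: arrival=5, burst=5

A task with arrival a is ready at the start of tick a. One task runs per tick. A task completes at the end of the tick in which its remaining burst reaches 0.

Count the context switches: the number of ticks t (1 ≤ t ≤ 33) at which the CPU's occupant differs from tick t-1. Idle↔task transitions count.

context switches = 9

t=0: queue=[B,C] q_used=0 → run B
t=1: queue=[B,C] q_used=1 → run B
t=2: queue=[B,C,F] q_used=2 → run B
t=3: queue=[B,C,F,D,G] q_used=3 → run B
t=4: queue=[C,F,D,G,B] q_used=0 → run C
t=5: queue=[C,F,D,G,B,H] q_used=1 → run C
t=6: queue=[C,F,D,G,B,H] q_used=2 → run C
t=7: queue=[C,F,D,G,B,H] q_used=3 → run C
t=8: queue=[F,D,G,B,H] q_used=0 → run F
t=9: queue=[F,D,G,B,H] q_used=1 → run F
t=10: queue=[D,G,B,H] q_used=0 → run D
t=11: queue=[D,G,B,H] q_used=1 → run D
t=12: queue=[D,G,B,H] q_used=2 → run D
t=13: queue=[D,G,B,H] q_used=3 → run D
t=14: queue=[G,B,H,D] q_used=0 → run G
t=15: queue=[G,B,H,D] q_used=1 → run G
t=16: queue=[G,B,H,D] q_used=2 → run G
t=17: queue=[G,B,H,D] q_used=3 → run G
t=18: queue=[B,H,D] q_used=0 → run B
t=19: queue=[B,H,D] q_used=1 → run B
t=20: queue=[H,D] q_used=0 → run H
t=21: queue=[H,D] q_used=1 → run H
t=22: queue=[H,D] q_used=2 → run H
t=23: queue=[H,D] q_used=3 → run H
t=24: queue=[D,H] q_used=0 → run D
t=25: queue=[D,H] q_used=1 → run D
t=26: queue=[D,H] q_used=2 → run D
t=27: queue=[D,H] q_used=3 → run D
t=28: queue=[H] q_used=0 → run H
t=29: (idle)
t=30: (idle)
t=31: (idle)
t=32: (idle)
t=33: (idle)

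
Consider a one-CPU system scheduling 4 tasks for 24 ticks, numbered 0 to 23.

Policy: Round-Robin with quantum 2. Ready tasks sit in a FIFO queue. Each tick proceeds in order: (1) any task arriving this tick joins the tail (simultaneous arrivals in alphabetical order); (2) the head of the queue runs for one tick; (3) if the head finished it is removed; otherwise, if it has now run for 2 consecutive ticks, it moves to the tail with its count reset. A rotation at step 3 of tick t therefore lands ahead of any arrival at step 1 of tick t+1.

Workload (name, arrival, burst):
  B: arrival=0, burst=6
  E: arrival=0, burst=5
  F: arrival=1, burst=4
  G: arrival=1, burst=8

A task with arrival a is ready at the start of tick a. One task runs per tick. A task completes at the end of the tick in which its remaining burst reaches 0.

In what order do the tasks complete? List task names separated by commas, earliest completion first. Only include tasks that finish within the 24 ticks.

completion order = F, B, E, G

t=0: queue=[B,E] q_used=0 → run B
t=1: queue=[B,E,F,G] q_used=1 → run B
t=2: queue=[E,F,G,B] q_used=0 → run E
t=3: queue=[E,F,G,B] q_used=1 → run E
t=4: queue=[F,G,B,E] q_used=0 → run F
t=5: queue=[F,G,B,E] q_used=1 → run F
t=6: queue=[G,B,E,F] q_used=0 → run G
t=7: queue=[G,B,E,F] q_used=1 → run G
t=8: queue=[B,E,F,G] q_used=0 → run B
t=9: queue=[B,E,F,G] q_used=1 → run B
t=10: queue=[E,F,G,B] q_used=0 → run E
t=11: queue=[E,F,G,B] q_used=1 → run E
t=12: queue=[F,G,B,E] q_used=0 → run F
t=13: queue=[F,G,B,E] q_used=1 → run F
t=14: queue=[G,B,E] q_used=0 → run G
t=15: queue=[G,B,E] q_used=1 → run G
t=16: queue=[B,E,G] q_used=0 → run B
t=17: queue=[B,E,G] q_used=1 → run B
t=18: queue=[E,G] q_used=0 → run E
t=19: queue=[G] q_used=0 → run G
t=20: queue=[G] q_used=1 → run G
t=21: queue=[G] q_used=0 → run G
t=22: queue=[G] q_used=1 → run G
t=23: (idle)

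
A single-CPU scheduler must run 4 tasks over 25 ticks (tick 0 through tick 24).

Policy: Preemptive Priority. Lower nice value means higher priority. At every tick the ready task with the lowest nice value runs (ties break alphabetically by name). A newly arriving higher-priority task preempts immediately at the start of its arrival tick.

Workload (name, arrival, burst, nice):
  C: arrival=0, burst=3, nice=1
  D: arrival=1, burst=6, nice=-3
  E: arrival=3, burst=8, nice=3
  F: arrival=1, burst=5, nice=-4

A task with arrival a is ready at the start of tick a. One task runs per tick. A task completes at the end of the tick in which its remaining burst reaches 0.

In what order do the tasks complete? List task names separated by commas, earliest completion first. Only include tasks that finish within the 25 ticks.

completion order = F, D, C, E

t=0: ready={C} → run C
t=1: ready={C,D,F} → run F
t=2: ready={C,D,F} → run F
t=3: ready={C,D,E,F} → run F
t=4: ready={C,D,E,F} → run F
t=5: ready={C,D,E,F} → run F
t=6: ready={C,D,E} → run D
t=7: ready={C,D,E} → run D
t=8: ready={C,D,E} → run D
t=9: ready={C,D,E} → run D
t=10: ready={C,D,E} → run D
t=11: ready={C,D,E} → run D
t=12: ready={C,E} → run C
t=13: ready={C,E} → run C
t=14: ready={E} → run E
t=15: ready={E} → run E
t=16: ready={E} → run E
t=17: ready={E} → run E
t=18: ready={E} → run E
t=19: ready={E} → run E
t=20: ready={E} → run E
t=21: ready={E} → run E
t=22: (idle)
t=23: (idle)
t=24: (idle)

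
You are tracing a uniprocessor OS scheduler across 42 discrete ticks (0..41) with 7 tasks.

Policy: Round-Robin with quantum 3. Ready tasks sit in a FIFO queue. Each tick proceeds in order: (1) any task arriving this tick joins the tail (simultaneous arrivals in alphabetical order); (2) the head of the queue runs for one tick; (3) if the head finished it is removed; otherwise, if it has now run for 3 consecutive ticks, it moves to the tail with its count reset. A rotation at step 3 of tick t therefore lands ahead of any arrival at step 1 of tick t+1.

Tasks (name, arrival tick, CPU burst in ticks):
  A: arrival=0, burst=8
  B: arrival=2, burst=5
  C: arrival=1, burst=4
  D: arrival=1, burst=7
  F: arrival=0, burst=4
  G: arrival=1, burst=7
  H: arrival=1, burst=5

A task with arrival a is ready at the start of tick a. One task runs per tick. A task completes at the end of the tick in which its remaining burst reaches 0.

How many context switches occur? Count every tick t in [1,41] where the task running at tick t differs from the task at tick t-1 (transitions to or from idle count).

context switches = 17

t=0: queue=[A,F] q_used=0 → run A
t=1: queue=[A,F,C,D,G,H] q_used=1 → run A
t=2: queue=[A,F,C,D,G,H,B] q_used=2 → run A
t=3: queue=[F,C,D,G,H,B,A] q_used=0 → run F
t=4: queue=[F,C,D,G,H,B,A] q_used=1 → run F
t=5: queue=[F,C,D,G,H,B,A] q_used=2 → run F
t=6: queue=[C,D,G,H,B,A,F] q_used=0 → run C
t=7: queue=[C,D,G,H,B,A,F] q_used=1 → run C
t=8: queue=[C,D,G,H,B,A,F] q_used=2 → run C
t=9: queue=[D,G,H,B,A,F,C] q_used=0 → run D
t=10: queue=[D,G,H,B,A,F,C] q_used=1 → run D
t=11: queue=[D,G,H,B,A,F,C] q_used=2 → run D
t=12: queue=[G,H,B,A,F,C,D] q_used=0 → run G
t=13: queue=[G,H,B,A,F,C,D] q_used=1 → run G
t=14: queue=[G,H,B,A,F,C,D] q_used=2 → run G
t=15: queue=[H,B,A,F,C,D,G] q_used=0 → run H
t=16: queue=[H,B,A,F,C,D,G] q_used=1 → run H
t=17: queue=[H,B,A,F,C,D,G] q_used=2 → run H
t=18: queue=[B,A,F,C,D,G,H] q_used=0 → run B
t=19: queue=[B,A,F,C,D,G,H] q_used=1 → run B
t=20: queue=[B,A,F,C,D,G,H] q_used=2 → run B
t=21: queue=[A,F,C,D,G,H,B] q_used=0 → run A
t=22: queue=[A,F,C,D,G,H,B] q_used=1 → run A
t=23: queue=[A,F,C,D,G,H,B] q_used=2 → run A
t=24: queue=[F,C,D,G,H,B,A] q_used=0 → run F
t=25: queue=[C,D,G,H,B,A] q_used=0 → run C
t=26: queue=[D,G,H,B,A] q_used=0 → run D
t=27: queue=[D,G,H,B,A] q_used=1 → run D
t=28: queue=[D,G,H,B,A] q_used=2 → run D
t=29: queue=[G,H,B,A,D] q_used=0 → run G
t=30: queue=[G,H,B,A,D] q_used=1 → run G
t=31: queue=[G,H,B,A,D] q_used=2 → run G
t=32: queue=[H,B,A,D,G] q_used=0 → run H
t=33: queue=[H,B,A,D,G] q_used=1 → run H
t=34: queue=[B,A,D,G] q_used=0 → run B
t=35: queue=[B,A,D,G] q_used=1 → run B
t=36: queue=[A,D,G] q_used=0 → run A
t=37: queue=[A,D,G] q_used=1 → run A
t=38: queue=[D,G] q_used=0 → run D
t=39: queue=[G] q_used=0 → run G
t=40: (idle)
t=41: (idle)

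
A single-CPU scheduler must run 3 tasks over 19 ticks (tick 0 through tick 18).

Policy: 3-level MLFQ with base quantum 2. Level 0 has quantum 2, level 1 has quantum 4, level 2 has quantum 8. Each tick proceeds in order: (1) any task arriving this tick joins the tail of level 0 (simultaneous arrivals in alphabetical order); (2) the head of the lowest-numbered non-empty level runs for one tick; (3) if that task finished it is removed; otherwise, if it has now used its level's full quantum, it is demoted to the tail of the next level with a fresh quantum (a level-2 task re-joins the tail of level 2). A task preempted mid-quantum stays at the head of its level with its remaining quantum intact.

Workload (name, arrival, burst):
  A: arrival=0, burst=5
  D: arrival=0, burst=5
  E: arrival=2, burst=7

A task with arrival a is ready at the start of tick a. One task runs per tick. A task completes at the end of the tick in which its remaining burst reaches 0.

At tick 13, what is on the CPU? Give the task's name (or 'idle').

running at tick 13 = E

t=0: L0/L1/L2 = AD/-/- → run A
t=1: L0/L1/L2 = AD/-/- → run A
t=2: L0/L1/L2 = DE/A/- → run D
t=3: L0/L1/L2 = DE/A/- → run D
t=4: L0/L1/L2 = E/AD/- → run E
t=5: L0/L1/L2 = E/AD/- → run E
t=6: L0/L1/L2 = -/ADE/- → run A
t=7: L0/L1/L2 = -/ADE/- → run A
t=8: L0/L1/L2 = -/ADE/- → run A
t=9: L0/L1/L2 = -/DE/- → run D
t=10: L0/L1/L2 = -/DE/- → run D
t=11: L0/L1/L2 = -/DE/- → run D
t=12: L0/L1/L2 = -/E/- → run E
t=13: L0/L1/L2 = -/E/- → run E
t=14: L0/L1/L2 = -/E/- → run E
t=15: L0/L1/L2 = -/E/- → run E
t=16: L0/L1/L2 = -/-/E → run E
t=17: (idle)
t=18: (idle)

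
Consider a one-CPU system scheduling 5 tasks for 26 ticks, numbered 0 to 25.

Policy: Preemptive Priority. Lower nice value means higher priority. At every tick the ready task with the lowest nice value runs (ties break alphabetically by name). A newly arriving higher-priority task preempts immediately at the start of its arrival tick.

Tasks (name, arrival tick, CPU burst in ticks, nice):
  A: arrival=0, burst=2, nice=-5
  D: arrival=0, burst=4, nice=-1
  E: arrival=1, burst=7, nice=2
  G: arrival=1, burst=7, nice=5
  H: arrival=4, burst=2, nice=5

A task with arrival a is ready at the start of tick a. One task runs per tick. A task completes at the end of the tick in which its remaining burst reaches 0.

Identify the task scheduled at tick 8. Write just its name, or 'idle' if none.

running at tick 8 = E

t=0: ready={A,D} → run A
t=1: ready={A,D,E,G} → run A
t=2: ready={D,E,G} → run D
t=3: ready={D,E,G} → run D
t=4: ready={D,E,G,H} → run D
t=5: ready={D,E,G,H} → run D
t=6: ready={E,G,H} → run E
t=7: ready={E,G,H} → run E
t=8: ready={E,G,H} → run E
t=9: ready={E,G,H} → run E
t=10: ready={E,G,H} → run E
t=11: ready={E,G,H} → run E
t=12: ready={E,G,H} → run E
t=13: ready={G,H} → run G
t=14: ready={G,H} → run G
t=15: ready={G,H} → run G
t=16: ready={G,H} → run G
t=17: ready={G,H} → run G
t=18: ready={G,H} → run G
t=19: ready={G,H} → run G
t=20: ready={H} → run H
t=21: ready={H} → run H
t=22: (idle)
t=23: (idle)
t=24: (idle)
t=25: (idle)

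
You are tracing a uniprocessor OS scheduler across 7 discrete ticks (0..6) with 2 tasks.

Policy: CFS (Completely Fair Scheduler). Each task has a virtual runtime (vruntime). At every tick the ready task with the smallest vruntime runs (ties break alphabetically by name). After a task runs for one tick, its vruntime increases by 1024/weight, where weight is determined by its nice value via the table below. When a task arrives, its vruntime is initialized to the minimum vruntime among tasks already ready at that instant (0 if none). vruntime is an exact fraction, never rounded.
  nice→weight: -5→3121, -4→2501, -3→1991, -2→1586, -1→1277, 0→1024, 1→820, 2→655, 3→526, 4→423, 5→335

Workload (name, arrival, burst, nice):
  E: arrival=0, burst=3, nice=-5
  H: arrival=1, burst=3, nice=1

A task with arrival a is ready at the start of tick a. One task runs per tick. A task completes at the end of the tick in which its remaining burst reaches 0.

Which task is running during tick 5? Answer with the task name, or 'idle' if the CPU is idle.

running at tick 5 = H

t=0: vr[E=0] → run E
t=1: vr[E=1024/3121 H=1024/3121] → run E
t=2: vr[E=2048/3121 H=1024/3121] → run H
t=3: vr[E=2048/3121 H=1008896/639805] → run E
t=4: vr[H=1008896/639805] → run H
t=5: vr[H=1807872/639805] → run H
t=6: (idle)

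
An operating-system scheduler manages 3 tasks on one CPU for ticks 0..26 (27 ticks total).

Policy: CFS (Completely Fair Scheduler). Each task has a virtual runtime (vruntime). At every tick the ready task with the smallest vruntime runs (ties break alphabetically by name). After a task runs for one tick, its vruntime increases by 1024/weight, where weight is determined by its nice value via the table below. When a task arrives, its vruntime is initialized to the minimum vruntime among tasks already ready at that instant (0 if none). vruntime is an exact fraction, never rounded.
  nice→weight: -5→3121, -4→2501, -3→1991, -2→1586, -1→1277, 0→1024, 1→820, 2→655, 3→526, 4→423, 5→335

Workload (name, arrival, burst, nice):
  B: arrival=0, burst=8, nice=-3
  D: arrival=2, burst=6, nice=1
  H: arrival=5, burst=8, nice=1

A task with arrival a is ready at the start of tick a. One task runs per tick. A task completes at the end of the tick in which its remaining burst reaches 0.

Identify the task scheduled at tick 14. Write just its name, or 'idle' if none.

running at tick 14 = D

t=0: vr[B=0] → run B
t=1: vr[B=1024/1991] → run B
t=2: vr[B=2048/1991 D=2048/1991] → run B
t=3: vr[B=3072/1991 D=2048/1991] → run D
t=4: vr[B=3072/1991 D=929536/408155] → run B
t=5: vr[B=4096/1991 D=929536/408155 H=4096/1991] → run B
t=6: vr[B=5120/1991 D=929536/408155 H=4096/1991] → run H
t=7: vr[B=5120/1991 D=929536/408155 H=1349376/408155] → run D
t=8: vr[B=5120/1991 D=1439232/408155 H=1349376/408155] → run B
t=9: vr[B=6144/1991 D=1439232/408155 H=1349376/408155] → run B
t=10: vr[B=7168/1991 D=1439232/408155 H=1349376/408155] → run H
t=11: vr[B=7168/1991 D=1439232/408155 H=1859072/408155] → run D
t=12: vr[B=7168/1991 D=1948928/408155 H=1859072/408155] → run B
t=13: vr[D=1948928/408155 H=1859072/408155] → run H
t=14: vr[D=1948928/408155 H=2368768/408155] → run D
t=15: vr[D=2458624/408155 H=2368768/408155] → run H
t=16: vr[D=2458624/408155 H=2878464/408155] → run D
t=17: vr[D=593664/81631 H=2878464/408155] → run H
t=18: vr[D=593664/81631 H=677632/81631] → run D
t=19: vr[H=677632/81631] → run H
t=20: vr[H=3897856/408155] → run H
t=21: vr[H=4407552/408155] → run H
t=22: (idle)
t=23: (idle)
t=24: (idle)
t=25: (idle)
t=26: (idle)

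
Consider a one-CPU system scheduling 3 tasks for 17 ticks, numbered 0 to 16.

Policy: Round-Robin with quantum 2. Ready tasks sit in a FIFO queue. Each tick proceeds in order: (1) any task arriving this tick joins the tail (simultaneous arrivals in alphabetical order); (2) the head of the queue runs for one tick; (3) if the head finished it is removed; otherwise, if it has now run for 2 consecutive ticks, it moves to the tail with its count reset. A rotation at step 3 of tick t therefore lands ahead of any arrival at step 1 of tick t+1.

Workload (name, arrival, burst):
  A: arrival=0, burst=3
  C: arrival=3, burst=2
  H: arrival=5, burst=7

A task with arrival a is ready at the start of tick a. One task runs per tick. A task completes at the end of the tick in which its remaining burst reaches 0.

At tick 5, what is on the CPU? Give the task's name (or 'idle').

running at tick 5 = H

t=0: queue=[A] q_used=0 → run A
t=1: queue=[A] q_used=1 → run A
t=2: queue=[A] q_used=0 → run A
t=3: queue=[C] q_used=0 → run C
t=4: queue=[C] q_used=1 → run C
t=5: queue=[H] q_used=0 → run H
t=6: queue=[H] q_used=1 → run H
t=7: queue=[H] q_used=0 → run H
t=8: queue=[H] q_used=1 → run H
t=9: queue=[H] q_used=0 → run H
t=10: queue=[H] q_used=1 → run H
t=11: queue=[H] q_used=0 → run H
t=12: (idle)
t=13: (idle)
t=14: (idle)
t=15: (idle)
t=16: (idle)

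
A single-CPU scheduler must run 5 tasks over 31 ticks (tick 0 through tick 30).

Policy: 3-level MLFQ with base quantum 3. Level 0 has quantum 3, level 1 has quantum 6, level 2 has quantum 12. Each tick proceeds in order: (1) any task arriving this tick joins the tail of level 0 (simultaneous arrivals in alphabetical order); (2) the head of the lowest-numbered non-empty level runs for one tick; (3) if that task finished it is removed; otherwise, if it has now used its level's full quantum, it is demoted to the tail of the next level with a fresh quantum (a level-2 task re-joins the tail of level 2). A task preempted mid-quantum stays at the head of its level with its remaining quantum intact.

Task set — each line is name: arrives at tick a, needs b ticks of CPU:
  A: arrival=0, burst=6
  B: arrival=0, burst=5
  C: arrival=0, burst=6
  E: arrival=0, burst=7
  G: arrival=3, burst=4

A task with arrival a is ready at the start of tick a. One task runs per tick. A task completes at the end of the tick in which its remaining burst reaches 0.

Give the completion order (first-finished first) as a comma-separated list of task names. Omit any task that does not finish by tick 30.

completion order = A, B, C, E, G

t=0: L0/L1/L2 = ABCE/-/- → run A
t=1: L0/L1/L2 = ABCE/-/- → run A
t=2: L0/L1/L2 = ABCE/-/- → run A
t=3: L0/L1/L2 = BCEG/A/- → run B
t=4: L0/L1/L2 = BCEG/A/- → run B
t=5: L0/L1/L2 = BCEG/A/- → run B
t=6: L0/L1/L2 = CEG/AB/- → run C
t=7: L0/L1/L2 = CEG/AB/- → run C
t=8: L0/L1/L2 = CEG/AB/- → run C
t=9: L0/L1/L2 = EG/ABC/- → run E
t=10: L0/L1/L2 = EG/ABC/- → run E
t=11: L0/L1/L2 = EG/ABC/- → run E
t=12: L0/L1/L2 = G/ABCE/- → run G
t=13: L0/L1/L2 = G/ABCE/- → run G
t=14: L0/L1/L2 = G/ABCE/- → run G
t=15: L0/L1/L2 = -/ABCEG/- → run A
t=16: L0/L1/L2 = -/ABCEG/- → run A
t=17: L0/L1/L2 = -/ABCEG/- → run A
t=18: L0/L1/L2 = -/BCEG/- → run B
t=19: L0/L1/L2 = -/BCEG/- → run B
t=20: L0/L1/L2 = -/CEG/- → run C
t=21: L0/L1/L2 = -/CEG/- → run C
t=22: L0/L1/L2 = -/CEG/- → run C
t=23: L0/L1/L2 = -/EG/- → run E
t=24: L0/L1/L2 = -/EG/- → run E
t=25: L0/L1/L2 = -/EG/- → run E
t=26: L0/L1/L2 = -/EG/- → run E
t=27: L0/L1/L2 = -/G/- → run G
t=28: (idle)
t=29: (idle)
t=30: (idle)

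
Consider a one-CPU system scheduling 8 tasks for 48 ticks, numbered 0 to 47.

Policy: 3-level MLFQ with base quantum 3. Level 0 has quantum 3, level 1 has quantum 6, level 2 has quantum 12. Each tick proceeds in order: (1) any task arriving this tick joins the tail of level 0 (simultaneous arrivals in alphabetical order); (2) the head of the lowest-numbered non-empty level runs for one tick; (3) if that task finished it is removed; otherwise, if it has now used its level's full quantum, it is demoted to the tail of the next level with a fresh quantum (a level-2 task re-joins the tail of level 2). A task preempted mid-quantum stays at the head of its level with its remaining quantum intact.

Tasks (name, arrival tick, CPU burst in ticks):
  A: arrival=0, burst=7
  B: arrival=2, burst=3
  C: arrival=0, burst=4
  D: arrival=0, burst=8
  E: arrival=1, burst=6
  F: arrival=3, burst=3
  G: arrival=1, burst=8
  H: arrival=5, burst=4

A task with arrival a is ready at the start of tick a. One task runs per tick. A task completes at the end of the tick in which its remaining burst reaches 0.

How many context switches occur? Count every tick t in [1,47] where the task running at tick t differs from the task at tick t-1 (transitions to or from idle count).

context switches = 14

t=0: L0/L1/L2 = ACD/-/- → run A
t=1: L0/L1/L2 = ACDEG/-/- → run A
t=2: L0/L1/L2 = ACDEGB/-/- → run A
t=3: L0/L1/L2 = CDEGBF/A/- → run C
t=4: L0/L1/L2 = CDEGBF/A/- → run C
t=5: L0/L1/L2 = CDEGBFH/A/- → run C
t=6: L0/L1/L2 = DEGBFH/AC/- → run D
t=7: L0/L1/L2 = DEGBFH/AC/- → run D
t=8: L0/L1/L2 = DEGBFH/AC/- → run D
t=9: L0/L1/L2 = EGBFH/ACD/- → run E
t=10: L0/L1/L2 = EGBFH/ACD/- → run E
t=11: L0/L1/L2 = EGBFH/ACD/- → run E
t=12: L0/L1/L2 = GBFH/ACDE/- → run G
t=13: L0/L1/L2 = GBFH/ACDE/- → run G
t=14: L0/L1/L2 = GBFH/ACDE/- → run G
t=15: L0/L1/L2 = BFH/ACDEG/- → run B
t=16: L0/L1/L2 = BFH/ACDEG/- → run B
t=17: L0/L1/L2 = BFH/ACDEG/- → run B
t=18: L0/L1/L2 = FH/ACDEG/- → run F
t=19: L0/L1/L2 = FH/ACDEG/- → run F
t=20: L0/L1/L2 = FH/ACDEG/- → run F
t=21: L0/L1/L2 = H/ACDEG/- → run H
t=22: L0/L1/L2 = H/ACDEG/- → run H
t=23: L0/L1/L2 = H/ACDEG/- → run H
t=24: L0/L1/L2 = -/ACDEGH/- → run A
t=25: L0/L1/L2 = -/ACDEGH/- → run A
t=26: L0/L1/L2 = -/ACDEGH/- → run A
t=27: L0/L1/L2 = -/ACDEGH/- → run A
t=28: L0/L1/L2 = -/CDEGH/- → run C
t=29: L0/L1/L2 = -/DEGH/- → run D
t=30: L0/L1/L2 = -/DEGH/- → run D
t=31: L0/L1/L2 = -/DEGH/- → run D
t=32: L0/L1/L2 = -/DEGH/- → run D
t=33: L0/L1/L2 = -/DEGH/- → run D
t=34: L0/L1/L2 = -/EGH/- → run E
t=35: L0/L1/L2 = -/EGH/- → run E
t=36: L0/L1/L2 = -/EGH/- → run E
t=37: L0/L1/L2 = -/GH/- → run G
t=38: L0/L1/L2 = -/GH/- → run G
t=39: L0/L1/L2 = -/GH/- → run G
t=40: L0/L1/L2 = -/GH/- → run G
t=41: L0/L1/L2 = -/GH/- → run G
t=42: L0/L1/L2 = -/H/- → run H
t=43: (idle)
t=44: (idle)
t=45: (idle)
t=46: (idle)
t=47: (idle)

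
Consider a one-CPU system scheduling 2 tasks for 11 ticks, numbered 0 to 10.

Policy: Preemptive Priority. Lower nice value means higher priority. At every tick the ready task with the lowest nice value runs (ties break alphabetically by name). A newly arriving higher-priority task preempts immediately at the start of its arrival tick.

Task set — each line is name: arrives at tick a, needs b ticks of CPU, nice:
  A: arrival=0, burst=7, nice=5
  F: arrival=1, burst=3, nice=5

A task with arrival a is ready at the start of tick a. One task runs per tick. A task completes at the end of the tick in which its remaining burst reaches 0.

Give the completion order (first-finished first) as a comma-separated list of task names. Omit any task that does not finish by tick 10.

completion order = A, F

t=0: ready={A} → run A
t=1: ready={A,F} → run A
t=2: ready={A,F} → run A
t=3: ready={A,F} → run A
t=4: ready={A,F} → run A
t=5: ready={A,F} → run A
t=6: ready={A,F} → run A
t=7: ready={F} → run F
t=8: ready={F} → run F
t=9: ready={F} → run F
t=10: (idle)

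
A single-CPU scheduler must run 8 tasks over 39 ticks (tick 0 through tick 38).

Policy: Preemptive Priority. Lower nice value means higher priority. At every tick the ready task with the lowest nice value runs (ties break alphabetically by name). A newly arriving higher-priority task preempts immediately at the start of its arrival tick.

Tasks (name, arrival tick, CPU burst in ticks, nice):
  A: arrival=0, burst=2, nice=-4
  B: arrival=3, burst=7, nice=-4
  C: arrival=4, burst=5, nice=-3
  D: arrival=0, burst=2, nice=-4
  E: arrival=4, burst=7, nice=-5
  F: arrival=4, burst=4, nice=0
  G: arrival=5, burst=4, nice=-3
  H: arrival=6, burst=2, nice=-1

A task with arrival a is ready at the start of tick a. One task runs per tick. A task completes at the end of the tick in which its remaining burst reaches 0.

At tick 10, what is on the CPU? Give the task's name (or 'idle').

running at tick 10 = E

t=0: ready={A,D} → run A
t=1: ready={A,D} → run A
t=2: ready={D} → run D
t=3: ready={B,D} → run B
t=4: ready={B,C,D,E,F} → run E
t=5: ready={B,C,D,E,F,G} → run E
t=6: ready={B,C,D,E,F,G,H} → run E
t=7: ready={B,C,D,E,F,G,H} → run E
t=8: ready={B,C,D,E,F,G,H} → run E
t=9: ready={B,C,D,E,F,G,H} → run E
t=10: ready={B,C,D,E,F,G,H} → run E
t=11: ready={B,C,D,F,G,H} → run B
t=12: ready={B,C,D,F,G,H} → run B
t=13: ready={B,C,D,F,G,H} → run B
t=14: ready={B,C,D,F,G,H} → run B
t=15: ready={B,C,D,F,G,H} → run B
t=16: ready={B,C,D,F,G,H} → run B
t=17: ready={C,D,F,G,H} → run D
t=18: ready={C,F,G,H} → run C
t=19: ready={C,F,G,H} → run C
t=20: ready={C,F,G,H} → run C
t=21: ready={C,F,G,H} → run C
t=22: ready={C,F,G,H} → run C
t=23: ready={F,G,H} → run G
t=24: ready={F,G,H} → run G
t=25: ready={F,G,H} → run G
t=26: ready={F,G,H} → run G
t=27: ready={F,H} → run H
t=28: ready={F,H} → run H
t=29: ready={F} → run F
t=30: ready={F} → run F
t=31: ready={F} → run F
t=32: ready={F} → run F
t=33: (idle)
t=34: (idle)
t=35: (idle)
t=36: (idle)
t=37: (idle)
t=38: (idle)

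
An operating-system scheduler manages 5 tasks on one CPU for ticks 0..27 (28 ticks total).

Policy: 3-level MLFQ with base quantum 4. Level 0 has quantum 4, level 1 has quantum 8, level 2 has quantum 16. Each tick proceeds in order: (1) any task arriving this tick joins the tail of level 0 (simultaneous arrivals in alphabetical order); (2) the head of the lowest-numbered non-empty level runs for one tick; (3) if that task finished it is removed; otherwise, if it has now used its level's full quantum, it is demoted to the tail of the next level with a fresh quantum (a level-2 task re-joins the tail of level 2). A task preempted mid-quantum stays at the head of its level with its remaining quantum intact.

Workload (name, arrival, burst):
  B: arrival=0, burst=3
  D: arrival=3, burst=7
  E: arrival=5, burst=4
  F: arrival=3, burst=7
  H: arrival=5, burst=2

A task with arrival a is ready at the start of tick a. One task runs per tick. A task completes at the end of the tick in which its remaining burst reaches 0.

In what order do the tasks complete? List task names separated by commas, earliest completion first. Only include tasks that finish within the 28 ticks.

t=0: L0/L1/L2 = B/-/- → run B
t=1: L0/L1/L2 = B/-/- → run B
t=2: L0/L1/L2 = B/-/- → run B
t=3: L0/L1/L2 = DF/-/- → run D
t=4: L0/L1/L2 = DF/-/- → run D
t=5: L0/L1/L2 = DFEH/-/- → run D
t=6: L0/L1/L2 = DFEH/-/- → run D
t=7: L0/L1/L2 = FEH/D/- → run F
t=8: L0/L1/L2 = FEH/D/- → run F
t=9: L0/L1/L2 = FEH/D/- → run F
t=10: L0/L1/L2 = FEH/D/- → run F
t=11: L0/L1/L2 = EH/DF/- → run E
t=12: L0/L1/L2 = EH/DF/- → run E
t=13: L0/L1/L2 = EH/DF/- → run E
t=14: L0/L1/L2 = EH/DF/- → run E
t=15: L0/L1/L2 = H/DF/- → run H
t=16: L0/L1/L2 = H/DF/- → run H
t=17: L0/L1/L2 = -/DF/- → run D
t=18: L0/L1/L2 = -/DF/- → run D
t=19: L0/L1/L2 = -/DF/- → run D
t=20: L0/L1/L2 = -/F/- → run F
t=21: L0/L1/L2 = -/F/- → run F
t=22: L0/L1/L2 = -/F/- → run F
t=23: (idle)
t=24: (idle)
t=25: (idle)
t=26: (idle)
t=27: (idle)

completion order = B, E, H, D, F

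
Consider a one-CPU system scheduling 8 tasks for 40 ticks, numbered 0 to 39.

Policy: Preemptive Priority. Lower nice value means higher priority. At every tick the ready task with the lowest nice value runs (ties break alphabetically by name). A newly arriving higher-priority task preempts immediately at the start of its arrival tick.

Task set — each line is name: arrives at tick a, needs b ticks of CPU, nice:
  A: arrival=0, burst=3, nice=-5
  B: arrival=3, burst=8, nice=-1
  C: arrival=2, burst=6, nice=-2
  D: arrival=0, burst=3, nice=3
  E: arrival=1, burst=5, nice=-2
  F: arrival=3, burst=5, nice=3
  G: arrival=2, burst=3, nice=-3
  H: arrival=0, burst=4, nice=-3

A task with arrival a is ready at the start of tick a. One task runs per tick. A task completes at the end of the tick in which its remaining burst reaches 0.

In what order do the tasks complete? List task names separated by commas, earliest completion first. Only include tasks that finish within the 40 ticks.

completion order = A, G, H, C, E, B, D, F

t=0: ready={A,D,H} → run A
t=1: ready={A,D,E,H} → run A
t=2: ready={A,C,D,E,G,H} → run A
t=3: ready={B,C,D,E,F,G,H} → run G
t=4: ready={B,C,D,E,F,G,H} → run G
t=5: ready={B,C,D,E,F,G,H} → run G
t=6: ready={B,C,D,E,F,H} → run H
t=7: ready={B,C,D,E,F,H} → run H
t=8: ready={B,C,D,E,F,H} → run H
t=9: ready={B,C,D,E,F,H} → run H
t=10: ready={B,C,D,E,F} → run C
t=11: ready={B,C,D,E,F} → run C
t=12: ready={B,C,D,E,F} → run C
t=13: ready={B,C,D,E,F} → run C
t=14: ready={B,C,D,E,F} → run C
t=15: ready={B,C,D,E,F} → run C
t=16: ready={B,D,E,F} → run E
t=17: ready={B,D,E,F} → run E
t=18: ready={B,D,E,F} → run E
t=19: ready={B,D,E,F} → run E
t=20: ready={B,D,E,F} → run E
t=21: ready={B,D,F} → run B
t=22: ready={B,D,F} → run B
t=23: ready={B,D,F} → run B
t=24: ready={B,D,F} → run B
t=25: ready={B,D,F} → run B
t=26: ready={B,D,F} → run B
t=27: ready={B,D,F} → run B
t=28: ready={B,D,F} → run B
t=29: ready={D,F} → run D
t=30: ready={D,F} → run D
t=31: ready={D,F} → run D
t=32: ready={F} → run F
t=33: ready={F} → run F
t=34: ready={F} → run F
t=35: ready={F} → run F
t=36: ready={F} → run F
t=37: (idle)
t=38: (idle)
t=39: (idle)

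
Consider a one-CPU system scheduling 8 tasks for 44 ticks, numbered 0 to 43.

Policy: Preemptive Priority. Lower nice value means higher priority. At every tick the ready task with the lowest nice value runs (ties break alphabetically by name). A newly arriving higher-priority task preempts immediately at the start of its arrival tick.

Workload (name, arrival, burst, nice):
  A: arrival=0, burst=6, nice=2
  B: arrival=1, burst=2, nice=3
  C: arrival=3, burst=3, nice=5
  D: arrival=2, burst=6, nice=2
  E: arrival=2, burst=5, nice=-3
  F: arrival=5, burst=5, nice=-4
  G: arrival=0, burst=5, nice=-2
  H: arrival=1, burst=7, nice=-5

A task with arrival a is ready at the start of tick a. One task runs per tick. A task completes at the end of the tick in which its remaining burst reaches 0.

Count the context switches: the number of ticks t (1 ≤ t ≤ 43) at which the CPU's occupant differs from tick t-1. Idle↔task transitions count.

t=0: ready={A,G} → run G
t=1: ready={A,B,G,H} → run H
t=2: ready={A,B,D,E,G,H} → run H
t=3: ready={A,B,C,D,E,G,H} → run H
t=4: ready={A,B,C,D,E,G,H} → run H
t=5: ready={A,B,C,D,E,F,G,H} → run H
t=6: ready={A,B,C,D,E,F,G,H} → run H
t=7: ready={A,B,C,D,E,F,G,H} → run H
t=8: ready={A,B,C,D,E,F,G} → run F
t=9: ready={A,B,C,D,E,F,G} → run F
t=10: ready={A,B,C,D,E,F,G} → run F
t=11: ready={A,B,C,D,E,F,G} → run F
t=12: ready={A,B,C,D,E,F,G} → run F
t=13: ready={A,B,C,D,E,G} → run E
t=14: ready={A,B,C,D,E,G} → run E
t=15: ready={A,B,C,D,E,G} → run E
t=16: ready={A,B,C,D,E,G} → run E
t=17: ready={A,B,C,D,E,G} → run E
t=18: ready={A,B,C,D,G} → run G
t=19: ready={A,B,C,D,G} → run G
t=20: ready={A,B,C,D,G} → run G
t=21: ready={A,B,C,D,G} → run G
t=22: ready={A,B,C,D} → run A
t=23: ready={A,B,C,D} → run A
t=24: ready={A,B,C,D} → run A
t=25: ready={A,B,C,D} → run A
t=26: ready={A,B,C,D} → run A
t=27: ready={A,B,C,D} → run A
t=28: ready={B,C,D} → run D
t=29: ready={B,C,D} → run D
t=30: ready={B,C,D} → run D
t=31: ready={B,C,D} → run D
t=32: ready={B,C,D} → run D
t=33: ready={B,C,D} → run D
t=34: ready={B,C} → run B
t=35: ready={B,C} → run B
t=36: ready={C} → run C
t=37: ready={C} → run C
t=38: ready={C} → run C
t=39: (idle)
t=40: (idle)
t=41: (idle)
t=42: (idle)
t=43: (idle)

context switches = 9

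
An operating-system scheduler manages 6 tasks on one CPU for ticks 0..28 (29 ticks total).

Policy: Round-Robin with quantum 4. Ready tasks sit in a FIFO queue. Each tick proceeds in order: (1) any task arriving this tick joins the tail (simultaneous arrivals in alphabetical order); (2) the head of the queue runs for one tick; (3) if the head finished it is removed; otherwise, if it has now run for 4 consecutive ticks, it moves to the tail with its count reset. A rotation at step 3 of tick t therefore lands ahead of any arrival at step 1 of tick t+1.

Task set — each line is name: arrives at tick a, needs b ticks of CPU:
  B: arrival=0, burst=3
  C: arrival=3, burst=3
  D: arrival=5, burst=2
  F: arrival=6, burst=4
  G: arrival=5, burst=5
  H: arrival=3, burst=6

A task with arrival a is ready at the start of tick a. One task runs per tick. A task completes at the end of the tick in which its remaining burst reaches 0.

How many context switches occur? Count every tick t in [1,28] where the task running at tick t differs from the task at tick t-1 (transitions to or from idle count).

t=0: queue=[B] q_used=0 → run B
t=1: queue=[B] q_used=1 → run B
t=2: queue=[B] q_used=2 → run B
t=3: queue=[C,H] q_used=0 → run C
t=4: queue=[C,H] q_used=1 → run C
t=5: queue=[C,H,D,G] q_used=2 → run C
t=6: queue=[H,D,G,F] q_used=0 → run H
t=7: queue=[H,D,G,F] q_used=1 → run H
t=8: queue=[H,D,G,F] q_used=2 → run H
t=9: queue=[H,D,G,F] q_used=3 → run H
t=10: queue=[D,G,F,H] q_used=0 → run D
t=11: queue=[D,G,F,H] q_used=1 → run D
t=12: queue=[G,F,H] q_used=0 → run G
t=13: queue=[G,F,H] q_used=1 → run G
t=14: queue=[G,F,H] q_used=2 → run G
t=15: queue=[G,F,H] q_used=3 → run G
t=16: queue=[F,H,G] q_used=0 → run F
t=17: queue=[F,H,G] q_used=1 → run F
t=18: queue=[F,H,G] q_used=2 → run F
t=19: queue=[F,H,G] q_used=3 → run F
t=20: queue=[H,G] q_used=0 → run H
t=21: queue=[H,G] q_used=1 → run H
t=22: queue=[G] q_used=0 → run G
t=23: (idle)
t=24: (idle)
t=25: (idle)
t=26: (idle)
t=27: (idle)
t=28: (idle)

context switches = 8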